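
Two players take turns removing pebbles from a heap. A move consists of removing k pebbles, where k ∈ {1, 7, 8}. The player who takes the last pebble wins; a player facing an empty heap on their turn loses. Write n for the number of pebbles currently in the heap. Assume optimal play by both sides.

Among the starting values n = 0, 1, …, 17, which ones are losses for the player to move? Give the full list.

0, 2, 4, 6, 15, 17

Use the standard recursion: the mover loses at a terminal position; elsewhere, the mover wins exactly when some move hands the opponent an L position.
n=0: no move → L
n=1: W (go to 0, an L position)
n=2: L (sole option 1(W) is W)
n=3: W (go to 2, an L position)
n=4: L (sole option 3(W) is W)
n=5: W (go to 4, an L position)
n=6: L (sole option 5(W) is W)
n=7: W (go to 6, an L position)
n=8: W (go to 0, an L position)
n=9: W (go to 2, an L position)
n=10: W (go to 2, an L position)
n=11: W (go to 4, an L position)
n=12: W (go to 4, an L position)
n=13: W (go to 6, an L position)
n=14: W (go to 6, an L position)
n=15: L (options 14(W), 8(W), 7(W) are all W)
n=16: W (go to 15, an L position)
n=17: L (options 16(W), 10(W), 9(W) are all W)
The losing starting values of n are exactly the entries labelled L in this table (6 of them).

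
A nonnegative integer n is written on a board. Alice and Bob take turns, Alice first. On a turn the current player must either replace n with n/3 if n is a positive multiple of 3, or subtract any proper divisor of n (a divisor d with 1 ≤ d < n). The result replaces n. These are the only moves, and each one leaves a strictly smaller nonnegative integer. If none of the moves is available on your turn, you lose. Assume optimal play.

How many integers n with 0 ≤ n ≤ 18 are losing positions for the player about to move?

9

Work bottom-up. With no move the player to move loses. Otherwise the position is W if at least one move leads to an L position for the opponent, and L if every move leads to a W.
n=0: no move → L
n=1: no move → L
n=2: →1(L), so W
n=3: →1(L), so W
n=4: →2(W), 3(W) — all W, so L
n=5: →4(L), so W
n=6: →4(L), so W
n=7: →6(W) only, which is W, so L
n=8: →4(L), so W
n=9: →3(W), 6(W), 8(W) — all W, so L
n=10: →9(L), so W
n=11: →10(W) only, which is W, so L
n=12: →4(L), so W
n=13: →12(W) only, which is W, so L
n=14: →7(L), so W
n=15: →5(W), 10(W), 12(W), 14(W) — all W, so L
n=16: →15(L), so W
n=17: →16(W) only, which is W, so L
n=18: →9(L), so W
L entries with 0 ≤ n ≤ 18: n = 0, 1, 4, 7, 9, 11, 13, 15, 17; that makes 9.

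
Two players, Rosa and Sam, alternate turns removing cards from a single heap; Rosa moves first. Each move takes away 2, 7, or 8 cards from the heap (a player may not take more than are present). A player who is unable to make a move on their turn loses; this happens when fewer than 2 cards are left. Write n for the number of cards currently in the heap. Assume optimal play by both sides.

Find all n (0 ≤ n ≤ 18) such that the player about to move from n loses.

Classify positions by backward induction: terminal positions (no move available) are L. From any other position, the mover wins iff some move reaches an L.
n=0: no move → L
n=1: no move → L
n=2: can move to 0, which is L ⇒ W
n=3: can move to 1, which is L ⇒ W
n=4: the only move is to 2(W), a W ⇒ L
n=5: the only move is to 3(W), a W ⇒ L
n=6: can move to 4, which is L ⇒ W
n=7: can move to 5, which is L ⇒ W
n=8: can move to 1, which is L ⇒ W
n=9: can move to 1, which is L ⇒ W
n=10: moves to 8(W), 3(W), 2(W); every one is W ⇒ L
n=11: can move to 4, which is L ⇒ W
n=12: can move to 10, which is L ⇒ W
n=13: can move to 5, which is L ⇒ W
n=14: moves to 12(W), 7(W), 6(W); every one is W ⇒ L
n=15: moves to 13(W), 8(W), 7(W); every one is W ⇒ L
n=16: can move to 14, which is L ⇒ W
n=17: can move to 15, which is L ⇒ W
n=18: can move to 10, which is L ⇒ W
The losing starting values of n are exactly the entries labelled L in this table (7 of them).

0, 1, 4, 5, 10, 14, 15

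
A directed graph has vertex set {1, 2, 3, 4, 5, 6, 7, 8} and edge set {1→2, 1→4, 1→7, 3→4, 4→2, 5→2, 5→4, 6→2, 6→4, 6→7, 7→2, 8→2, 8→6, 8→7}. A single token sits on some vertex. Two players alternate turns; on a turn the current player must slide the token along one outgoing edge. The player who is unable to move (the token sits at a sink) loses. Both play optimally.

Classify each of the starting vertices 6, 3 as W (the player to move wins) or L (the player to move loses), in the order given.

6: W, 3: L

Classify positions by backward induction: terminal positions (no move available) are L. From any other position, the mover wins iff some move reaches an L.
Every edge goes from a vertex to one that appears earlier in the order 2, 4, 7, 5, 1, 6, 3, 8, so processing vertices in that order labels each vertex after all of its successors.
2: no outgoing edge → L
4: →2(L), so W
7: →2(L), so W
5: →2(L), so W
1: →2(L), so W
6: →2(L), so W
3: →4(W) only, which is W, so L
8: →2(L), so W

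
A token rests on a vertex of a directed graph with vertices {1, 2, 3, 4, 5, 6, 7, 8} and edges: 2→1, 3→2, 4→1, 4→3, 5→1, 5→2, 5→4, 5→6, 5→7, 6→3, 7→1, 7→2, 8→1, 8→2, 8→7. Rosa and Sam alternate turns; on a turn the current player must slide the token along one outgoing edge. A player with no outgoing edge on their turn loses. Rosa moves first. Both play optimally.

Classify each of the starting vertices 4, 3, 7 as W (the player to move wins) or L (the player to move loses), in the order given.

Work bottom-up. With no move the player to move loses. Otherwise the position is W if at least one move leads to an L position for the opponent, and L if every move leads to a W.
Every edge goes from a vertex to one that appears earlier in the order 1, 2, 7, 3, 4, 6, 5, 8, so processing vertices in that order labels each vertex after all of its successors.
1: no outgoing edge → L
2: reaches L-position 1 → W
7: reaches L-position 1 → W
3: only reaches 2(W), which is W → L
4: reaches L-position 3 → W
6: reaches L-position 3 → W
5: reaches L-position 1 → W
8: reaches L-position 1 → W

4: W, 3: L, 7: W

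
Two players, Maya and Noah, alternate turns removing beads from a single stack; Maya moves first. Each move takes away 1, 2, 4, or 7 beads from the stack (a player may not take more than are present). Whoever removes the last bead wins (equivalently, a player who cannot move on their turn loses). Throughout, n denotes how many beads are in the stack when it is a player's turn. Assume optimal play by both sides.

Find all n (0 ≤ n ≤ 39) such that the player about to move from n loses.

0, 3, 6, 9, 12, 15, 18, 21, 24, 27, 30, 33, 36, 39

Build the W/L table. Terminal = L. A non-terminal position is W if it has a move to some L; otherwise it is L.
n=0: no move → L
n=1: W (go to 0, an L position)
n=2: W (go to 0, an L position)
n=3: L (options 2(W), 1(W) are all W)
n=4: W (go to 3, an L position)
n=5: W (go to 3, an L position)
n=6: L (options 5(W), 4(W), 2(W) are all W)
n=7: W (go to 6, an L position)
n=8: W (go to 6, an L position)
n=9: L (options 8(W), 7(W), 5(W), 2(W) are all W)
n=10: W (go to 9, an L position)
n=11: W (go to 9, an L position)
n=12: L (options 11(W), 10(W), 8(W), 5(W) are all W)
n=13: W (go to 12, an L position)
n=14: W (go to 12, an L position)
n=15: L (options 14(W), 13(W), 11(W), 8(W) are all W)
n=16: W (go to 15, an L position)
n=17: W (go to 15, an L position)
n=18: L (options 17(W), 16(W), 14(W), 11(W) are all W)
n=19: W (go to 18, an L position)
n=20: W (go to 18, an L position)
n=21: L (options 20(W), 19(W), 17(W), 14(W) are all W)
n=22: W (go to 21, an L position)
n=23: W (go to 21, an L position)
n=24: L (options 23(W), 22(W), 20(W), 17(W) are all W)
n=25: W (go to 24, an L position)
n=26: W (go to 24, an L position)
n=27: L (options 26(W), 25(W), 23(W), 20(W) are all W)
n=28: W (go to 27, an L position)
n=29: W (go to 27, an L position)
n=30: L (options 29(W), 28(W), 26(W), 23(W) are all W)
n=31: W (go to 30, an L position)
n=32: W (go to 30, an L position)
n=33: L (options 32(W), 31(W), 29(W), 26(W) are all W)
n=34: W (go to 33, an L position)
n=35: W (go to 33, an L position)
n=36: L (options 35(W), 34(W), 32(W), 29(W) are all W)
n=37: W (go to 36, an L position)
n=38: W (go to 36, an L position)
n=39: L (options 38(W), 37(W), 35(W), 32(W) are all W)
Reading off the rows marked L gives the requested list; there are 14 such values of n.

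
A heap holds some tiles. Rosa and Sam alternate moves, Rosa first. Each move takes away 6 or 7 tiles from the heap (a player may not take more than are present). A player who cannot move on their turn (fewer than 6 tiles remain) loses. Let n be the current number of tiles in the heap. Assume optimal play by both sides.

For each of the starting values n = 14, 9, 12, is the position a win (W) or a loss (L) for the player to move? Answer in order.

14: L, 9: W, 12: W

Work bottom-up. With no move the player to move loses. Otherwise the position is W if at least one move leads to an L position for the opponent, and L if every move leads to a W.
n=0: no move → L
n=1: no move → L
n=2: no move → L
n=3: no move → L
n=4: no move → L
n=5: no move → L
n=6: W (go to 0, an L position)
n=7: W (go to 1, an L position)
n=8: W (go to 2, an L position)
n=9: W (go to 3, an L position)
n=10: W (go to 4, an L position)
n=11: W (go to 5, an L position)
n=12: W (go to 5, an L position)
n=13: L (options 7(W), 6(W) are all W)
n=14: L (options 8(W), 7(W) are all W)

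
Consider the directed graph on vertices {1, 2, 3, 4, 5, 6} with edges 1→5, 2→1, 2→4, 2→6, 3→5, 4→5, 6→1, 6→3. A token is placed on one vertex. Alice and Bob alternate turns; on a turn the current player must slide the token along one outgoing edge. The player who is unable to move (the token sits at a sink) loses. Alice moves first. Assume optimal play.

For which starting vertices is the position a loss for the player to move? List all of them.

5, 6

Classify positions by backward induction: terminal positions (no move available) are L. From any other position, the mover wins iff some move reaches an L.
Every edge goes from a vertex to one that appears earlier in the order 5, 1, 3, 6, 4, 2, so processing vertices in that order labels each vertex after all of its successors.
5: no outgoing edge → L
1: can move to 5, which is L ⇒ W
3: can move to 5, which is L ⇒ W
6: moves to 3(W), 1(W); every one is W ⇒ L
4: can move to 5, which is L ⇒ W
2: can move to 6, which is L ⇒ W
The losing starting vertices are exactly the entries labelled L in this table (2 of them).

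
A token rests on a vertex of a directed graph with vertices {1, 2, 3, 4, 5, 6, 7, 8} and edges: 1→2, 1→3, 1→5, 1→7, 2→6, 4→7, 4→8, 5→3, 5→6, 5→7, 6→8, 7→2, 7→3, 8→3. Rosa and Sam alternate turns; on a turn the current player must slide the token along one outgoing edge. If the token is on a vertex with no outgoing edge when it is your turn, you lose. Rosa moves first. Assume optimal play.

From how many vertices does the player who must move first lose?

3

Use the standard recursion: the mover loses at a terminal position; elsewhere, the mover wins exactly when some move hands the opponent an L position.
Every edge goes from a vertex to one that appears earlier in the order 3, 8, 6, 2, 7, 5, 1, 4, so processing vertices in that order labels each vertex after all of its successors.
3: no outgoing edge → L
8: reaches L-position 3 → W
6: only reaches 8(W), which is W → L
2: reaches L-position 6 → W
7: reaches L-position 3 → W
5: reaches L-position 6 → W
1: reaches L-position 3 → W
4: only reaches 7(W), 8(W), all W → L
The L vertices are 3, 4, 6; that is 3 in all.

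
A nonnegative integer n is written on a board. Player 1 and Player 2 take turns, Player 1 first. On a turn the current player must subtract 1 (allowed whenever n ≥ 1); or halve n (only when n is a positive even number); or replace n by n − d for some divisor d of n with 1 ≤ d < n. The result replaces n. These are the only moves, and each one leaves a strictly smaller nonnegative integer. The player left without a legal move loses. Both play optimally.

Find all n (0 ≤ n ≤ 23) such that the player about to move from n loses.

Work bottom-up. With no move the player to move loses. Otherwise the position is W if at least one move leads to an L position for the opponent, and L if every move leads to a W.
n=0: no move → L
n=1: reaches L-position 0 → W
n=2: only reaches 1(W), which is W → L
n=3: reaches L-position 2 → W
n=4: reaches L-position 2 → W
n=5: only reaches 4(W), which is W → L
n=6: reaches L-position 5 → W
n=7: only reaches 6(W), which is W → L
n=8: reaches L-position 7 → W
n=9: only reaches 6(W), 8(W), all W → L
n=10: reaches L-position 5 → W
n=11: only reaches 10(W), which is W → L
n=12: reaches L-position 9 → W
n=13: only reaches 12(W), which is W → L
n=14: reaches L-position 7 → W
n=15: only reaches 10(W), 12(W), 14(W), all W → L
n=16: reaches L-position 15 → W
n=17: only reaches 16(W), which is W → L
n=18: reaches L-position 9 → W
n=19: only reaches 18(W), which is W → L
n=20: reaches L-position 15 → W
n=21: only reaches 14(W), 18(W), 20(W), all W → L
n=22: reaches L-position 11 → W
n=23: only reaches 22(W), which is W → L
The losing starting values of n are exactly the entries labelled L in this table (12 of them).

0, 2, 5, 7, 9, 11, 13, 15, 17, 19, 21, 23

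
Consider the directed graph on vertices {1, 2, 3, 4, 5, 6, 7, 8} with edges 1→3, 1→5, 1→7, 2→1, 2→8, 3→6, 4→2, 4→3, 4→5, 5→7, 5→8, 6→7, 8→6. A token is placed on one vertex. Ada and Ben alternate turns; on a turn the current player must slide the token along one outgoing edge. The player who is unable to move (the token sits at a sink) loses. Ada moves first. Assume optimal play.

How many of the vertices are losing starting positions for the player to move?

3

Use the standard recursion: the mover loses at a terminal position; elsewhere, the mover wins exactly when some move hands the opponent an L position.
Every edge goes from a vertex to one that appears earlier in the order 7, 6, 8, 3, 5, 1, 2, 4, so processing vertices in that order labels each vertex after all of its successors.
7: no outgoing edge → L
6: W (go to 7, an L position)
8: L (sole option 6(W) is W)
3: L (sole option 6(W) is W)
5: W (go to 8, an L position)
1: W (go to 3, an L position)
2: W (go to 8, an L position)
4: W (go to 3, an L position)
The L vertices are 3, 7, 8; that is 3 in all.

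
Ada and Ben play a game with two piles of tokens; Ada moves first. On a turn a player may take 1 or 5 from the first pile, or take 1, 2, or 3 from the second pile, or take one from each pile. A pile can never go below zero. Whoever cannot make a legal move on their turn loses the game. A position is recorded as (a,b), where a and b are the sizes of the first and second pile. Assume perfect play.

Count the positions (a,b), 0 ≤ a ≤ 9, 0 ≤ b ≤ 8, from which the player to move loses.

Work bottom-up. With no move the player to move loses. Otherwise the position is W if at least one move leads to an L position for the opponent, and L if every move leads to a W.
Every move lowers a or b (never raises either), so fill the grid row by row in increasing a, and left to right within a row: each cell's successors are then already labelled.
      b=0  b=1  b=2  b=3  b=4  b=5  b=6  b=7  b=8
a=0:    L    W    W    W    L    W    W    W    L
a=1:    W    W    L    W    W    W    L    W    W
a=2:    L    W    W    W    L    W    W    W    L
a=3:    W    W    L    W    W    W    L    W    W
a=4:    L    W    W    W    L    W    W    W    L
a=5:    W    W    L    W    W    W    L    W    W
a=6:    L    W    W    W    L    W    W    W    L
a=7:    W    W    L    W    W    W    L    W    W
a=8:    L    W    W    W    L    W    W    W    L
a=9:    W    W    L    W    W    W    L    W    W
Cells with no legal move (terminal, hence L): (0,0).
The remaining L cells, each justified by listing all of its moves:
(0,4): L (options (0,3)(W), (0,2)(W), (0,1)(W) are all W)
(0,8): L (options (0,7)(W), (0,6)(W), (0,5)(W) are all W)
(1,2): L (options (0,2)(W), (1,1)(W), (1,0)(W), (0,1)(W) are all W)
(1,6): L (options (0,6)(W), (1,5)(W), (1,4)(W), (1,3)(W), (0,5)(W) are all W)
(2,0): L (sole option (1,0)(W) is W)
(2,4): L (options (1,4)(W), (2,3)(W), (2,2)(W), (2,1)(W), (1,3)(W) are all W)
(2,8): L (options (1,8)(W), (2,7)(W), (2,6)(W), (2,5)(W), (1,7)(W) are all W)
(3,2): L (options (2,2)(W), (3,1)(W), (3,0)(W), (2,1)(W) are all W)
(3,6): L (options (2,6)(W), (3,5)(W), (3,4)(W), (3,3)(W), (2,5)(W) are all W)
(4,0): L (sole option (3,0)(W) is W)
(4,4): L (options (3,4)(W), (4,3)(W), (4,2)(W), (4,1)(W), (3,3)(W) are all W)
(4,8): L (options (3,8)(W), (4,7)(W), (4,6)(W), (4,5)(W), (3,7)(W) are all W)
(5,2): L (options (4,2)(W), (0,2)(W), (5,1)(W), (5,0)(W), (4,1)(W) are all W)
(5,6): L (options (4,6)(W), (0,6)(W), (5,5)(W), (5,4)(W), (5,3)(W), (4,5)(W) are all W)
(6,0): L (options (5,0)(W), (1,0)(W) are all W)
(6,4): L (options (5,4)(W), (1,4)(W), (6,3)(W), (6,2)(W), (6,1)(W), (5,3)(W) are all W)
(6,8): L (options (5,8)(W), (1,8)(W), (6,7)(W), (6,6)(W), (6,5)(W), (5,7)(W) are all W)
(7,2): L (options (6,2)(W), (2,2)(W), (7,1)(W), (7,0)(W), (6,1)(W) are all W)
(7,6): L (options (6,6)(W), (2,6)(W), (7,5)(W), (7,4)(W), (7,3)(W), (6,5)(W) are all W)
(8,0): L (options (7,0)(W), (3,0)(W) are all W)
(8,4): L (options (7,4)(W), (3,4)(W), (8,3)(W), (8,2)(W), (8,1)(W), (7,3)(W) are all W)
(8,8): L (options (7,8)(W), (3,8)(W), (8,7)(W), (8,6)(W), (8,5)(W), (7,7)(W) are all W)
(9,2): L (options (8,2)(W), (4,2)(W), (9,1)(W), (9,0)(W), (8,1)(W) are all W)
(9,6): L (options (8,6)(W), (4,6)(W), (9,5)(W), (9,4)(W), (9,3)(W), (8,5)(W) are all W)
Every other cell has at least one move into one of the L cells above, so it is W.
L cells per row: a=0: 3, a=1: 2, a=2: 3, a=3: 2, a=4: 3, a=5: 2, a=6: 3, a=7: 2, a=8: 3, a=9: 2; total 25.

25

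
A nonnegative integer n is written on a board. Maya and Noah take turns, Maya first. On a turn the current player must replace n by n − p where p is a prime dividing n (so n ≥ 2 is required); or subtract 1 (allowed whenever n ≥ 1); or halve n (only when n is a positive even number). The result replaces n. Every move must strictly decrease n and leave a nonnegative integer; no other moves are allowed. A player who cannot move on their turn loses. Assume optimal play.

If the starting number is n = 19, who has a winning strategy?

Maya wins.

Build the W/L table. Terminal = L. A non-terminal position is W if it has a move to some L; otherwise it is L.
n=0: no move → L
n=1: →0(L), so W
n=2: →0(L), so W
n=3: →0(L), so W
n=4: →2(W), 3(W) — all W, so L
n=5: →0(L), so W
n=6: →4(L), so W
n=7: →0(L), so W
n=8: →4(L), so W
n=9: →6(W), 8(W) — all W, so L
n=10: →9(L), so W
n=11: →0(L), so W
n=12: →9(L), so W
n=13: →0(L), so W
n=14: →7(W), 12(W), 13(W) — all W, so L
n=15: →14(L), so W
n=16: →14(L), so W
n=17: →0(L), so W
n=18: →9(L), so W
n=19: →0(L), so W
The starting position 19 is W: Maya should move to 0, handing over an L position.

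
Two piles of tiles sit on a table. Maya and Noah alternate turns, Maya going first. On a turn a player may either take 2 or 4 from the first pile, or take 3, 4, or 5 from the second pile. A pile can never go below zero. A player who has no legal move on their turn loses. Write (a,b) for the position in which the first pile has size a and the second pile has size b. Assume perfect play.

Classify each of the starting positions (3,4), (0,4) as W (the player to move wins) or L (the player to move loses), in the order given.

Compute win/loss labels from the base case upward. A position with no move is L. Any other position is W if it can reach an L in one move, else L.
No move ever increases a pile, so every position that can arise here has a ≤ 3 and b ≤ 4; it is enough to label the cells with 0 ≤ a ≤ 3 and 0 ≤ b ≤ 4.
Every move lowers a or b (never raises either), so fill the grid row by row in increasing a, and left to right within a row: each cell's successors are then already labelled.
      b=0  b=1  b=2  b=3  b=4
a=0:    L    L    L    W    W
a=1:    L    L    L    W    W
a=2:    W    W    W    L    L
a=3:    W    W    W    L    L
Cells with no legal move (terminal, hence L): (0,0), (0,1), (0,2), (1,0), (1,1), (1,2).
The remaining L cells, each justified by listing all of its moves:
(2,3): →(0,3)(W), (2,0)(W) — all W, so L
(2,4): →(0,4)(W), (2,1)(W), (2,0)(W) — all W, so L
(3,3): →(1,3)(W), (3,0)(W) — all W, so L
(3,4): →(1,4)(W), (3,1)(W), (3,0)(W) — all W, so L
Every other cell has at least one move into one of the L cells above, so it is W.
(3,4): one of the L cells justified above, so L
(0,4): the move to (0,1) reaches an L cell, so W

(3,4): L, (0,4): W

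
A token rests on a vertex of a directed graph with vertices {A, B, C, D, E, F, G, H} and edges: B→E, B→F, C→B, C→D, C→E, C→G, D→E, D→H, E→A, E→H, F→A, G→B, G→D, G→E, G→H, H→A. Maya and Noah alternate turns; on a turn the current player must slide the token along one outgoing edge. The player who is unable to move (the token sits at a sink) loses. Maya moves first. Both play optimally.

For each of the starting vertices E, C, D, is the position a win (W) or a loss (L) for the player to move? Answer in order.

E: W, C: W, D: L

Use the standard recursion: the mover loses at a terminal position; elsewhere, the mover wins exactly when some move hands the opponent an L position.
Every edge goes from a vertex to one that appears earlier in the order A, F, H, E, D, B, G, C, so processing vertices in that order labels each vertex after all of its successors.
A: no outgoing edge → L
F: →A(L), so W
H: →A(L), so W
E: →A(L), so W
D: →E(W), H(W) — all W, so L
B: →E(W), F(W) — all W, so L
G: →B(L), so W
C: →B(L), so W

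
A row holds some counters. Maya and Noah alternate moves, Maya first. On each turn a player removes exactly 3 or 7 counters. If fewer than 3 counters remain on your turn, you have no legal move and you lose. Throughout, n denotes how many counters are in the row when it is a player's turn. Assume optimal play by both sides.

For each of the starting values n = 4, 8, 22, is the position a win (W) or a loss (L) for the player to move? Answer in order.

Use the standard recursion: the mover loses at a terminal position; elsewhere, the mover wins exactly when some move hands the opponent an L position.
n=0: no move → L
n=1: no move → L
n=2: no move → L
n=3: reaches L-position 0 → W
n=4: reaches L-position 1 → W
n=5: reaches L-position 2 → W
n=6: only reaches 3(W), which is W → L
n=7: reaches L-position 0 → W
n=8: reaches L-position 1 → W
n=9: reaches L-position 6 → W
n=10: only reaches 7(W), 3(W), all W → L
n=11: only reaches 8(W), 4(W), all W → L
n=12: only reaches 9(W), 5(W), all W → L
n=13: reaches L-position 10 → W
n=14: reaches L-position 11 → W
n=15: reaches L-position 12 → W
n=16: only reaches 13(W), 9(W), all W → L
n=17: reaches L-position 10 → W
n=18: reaches L-position 11 → W
n=19: reaches L-position 16 → W
n=20: only reaches 17(W), 13(W), all W → L
n=21: only reaches 18(W), 14(W), all W → L
n=22: only reaches 19(W), 15(W), all W → L

4: W, 8: W, 22: L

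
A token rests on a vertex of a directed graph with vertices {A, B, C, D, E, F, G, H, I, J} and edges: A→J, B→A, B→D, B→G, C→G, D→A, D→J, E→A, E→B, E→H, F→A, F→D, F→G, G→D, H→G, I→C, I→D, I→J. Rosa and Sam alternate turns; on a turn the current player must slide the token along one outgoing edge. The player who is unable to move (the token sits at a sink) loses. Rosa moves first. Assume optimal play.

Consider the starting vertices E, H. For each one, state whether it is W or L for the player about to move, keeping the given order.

E: L, H: W

Build the W/L table. Terminal = L. A non-terminal position is W if it has a move to some L; otherwise it is L.
Every edge goes from a vertex to one that appears earlier in the order J, A, D, G, B, F, H, E, C, I, so processing vertices in that order labels each vertex after all of its successors.
J: no outgoing edge → L
A: →J(L), so W
D: →J(L), so W
G: →D(W) only, which is W, so L
B: →G(L), so W
F: →G(L), so W
H: →G(L), so W
E: →H(W), B(W), A(W) — all W, so L
C: →G(L), so W
I: →J(L), so W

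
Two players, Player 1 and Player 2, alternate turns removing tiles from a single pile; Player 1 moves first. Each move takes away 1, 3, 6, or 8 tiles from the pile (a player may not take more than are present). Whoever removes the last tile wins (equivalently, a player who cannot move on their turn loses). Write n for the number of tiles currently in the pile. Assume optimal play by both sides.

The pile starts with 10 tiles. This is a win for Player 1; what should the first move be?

Classify positions by backward induction: terminal positions (no move available) are L. From any other position, the mover wins iff some move reaches an L.
n=0: no move → L
n=1: →0(L), so W
n=2: →1(W) only, which is W, so L
n=3: →2(L), so W
n=4: →3(W), 1(W) — all W, so L
n=5: →4(L), so W
n=6: →0(L), so W
n=7: →4(L), so W
n=8: →2(L), so W
n=9: →8(W), 6(W), 3(W), 1(W) — all W, so L
n=10: →9(L), so W
From 10, the L positions reachable in one move are: 9, 4, 2. Any move reaching one of these is winning.

Remove 1, leaving 9.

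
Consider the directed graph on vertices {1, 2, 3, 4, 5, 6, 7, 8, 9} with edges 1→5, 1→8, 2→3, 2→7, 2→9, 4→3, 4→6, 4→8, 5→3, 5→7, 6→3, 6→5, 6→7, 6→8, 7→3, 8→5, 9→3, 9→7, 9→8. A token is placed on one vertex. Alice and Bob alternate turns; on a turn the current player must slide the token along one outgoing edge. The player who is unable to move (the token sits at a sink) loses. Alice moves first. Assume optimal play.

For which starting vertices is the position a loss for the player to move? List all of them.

Classify positions by backward induction: terminal positions (no move available) are L. From any other position, the mover wins iff some move reaches an L.
Every edge goes from a vertex to one that appears earlier in the order 3, 7, 5, 8, 9, 6, 2, 1, 4, so processing vertices in that order labels each vertex after all of its successors.
3: no outgoing edge → L
7: reaches L-position 3 → W
5: reaches L-position 3 → W
8: only reaches 5(W), which is W → L
9: reaches L-position 8 → W
6: reaches L-position 8 → W
2: reaches L-position 3 → W
1: reaches L-position 8 → W
4: reaches L-position 8 → W
The losing starting vertices are exactly the entries labelled L in this table (2 of them).

3, 8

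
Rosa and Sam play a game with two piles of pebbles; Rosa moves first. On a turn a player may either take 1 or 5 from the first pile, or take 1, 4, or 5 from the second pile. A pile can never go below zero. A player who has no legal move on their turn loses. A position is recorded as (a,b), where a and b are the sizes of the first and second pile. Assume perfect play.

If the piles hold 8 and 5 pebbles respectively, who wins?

Use the standard recursion: the mover loses at a terminal position; elsewhere, the mover wins exactly when some move hands the opponent an L position.
No move ever increases a pile, so every position that can arise here has a ≤ 8 and b ≤ 5; it is enough to label the cells with 0 ≤ a ≤ 8 and 0 ≤ b ≤ 5.
Every move lowers a or b (never raises either), so fill the grid row by row in increasing a, and left to right within a row: each cell's successors are then already labelled.
      b=0  b=1  b=2  b=3  b=4  b=5
a=0:    L    W    L    W    W    W
a=1:    W    L    W    L    W    W
a=2:    L    W    L    W    W    W
a=3:    W    L    W    L    W    W
a=4:    L    W    L    W    W    W
a=5:    W    L    W    L    W    W
a=6:    L    W    L    W    W    W
a=7:    W    L    W    L    W    W
a=8:    L    W    L    W    W    W
Cells with no legal move (terminal, hence L): (0,0).
The remaining L cells, each justified by listing all of its moves:
(0,2): only reaches (0,1)(W), which is W → L
(1,1): only reaches (0,1)(W), (1,0)(W), all W → L
(1,3): only reaches (0,3)(W), (1,2)(W), all W → L
(2,0): only reaches (1,0)(W), which is W → L
(2,2): only reaches (1,2)(W), (2,1)(W), all W → L
(3,1): only reaches (2,1)(W), (3,0)(W), all W → L
(3,3): only reaches (2,3)(W), (3,2)(W), all W → L
(4,0): only reaches (3,0)(W), which is W → L
(4,2): only reaches (3,2)(W), (4,1)(W), all W → L
(5,1): only reaches (4,1)(W), (0,1)(W), (5,0)(W), all W → L
(5,3): only reaches (4,3)(W), (0,3)(W), (5,2)(W), all W → L
(6,0): only reaches (5,0)(W), (1,0)(W), all W → L
(6,2): only reaches (5,2)(W), (1,2)(W), (6,1)(W), all W → L
(7,1): only reaches (6,1)(W), (2,1)(W), (7,0)(W), all W → L
(7,3): only reaches (6,3)(W), (2,3)(W), (7,2)(W), all W → L
(8,0): only reaches (7,0)(W), (3,0)(W), all W → L
(8,2): only reaches (7,2)(W), (3,2)(W), (8,1)(W), all W → L
Every other cell has at least one move into one of the L cells above, so it is W.
The starting position (8,5) is W: Rosa should move to (8,0), handing over an L position.

Rosa wins.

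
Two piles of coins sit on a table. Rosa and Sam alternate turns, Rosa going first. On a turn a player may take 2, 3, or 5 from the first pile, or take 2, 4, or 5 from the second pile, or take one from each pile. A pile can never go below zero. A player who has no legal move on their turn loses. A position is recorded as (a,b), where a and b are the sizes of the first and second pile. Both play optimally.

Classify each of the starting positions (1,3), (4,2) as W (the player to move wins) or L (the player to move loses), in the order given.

Compute win/loss labels from the base case upward. A position with no move is L. Any other position is W if it can reach an L in one move, else L.
No move ever increases a pile, so every position that can arise here has a ≤ 4 and b ≤ 3; it is enough to label the cells with 0 ≤ a ≤ 4 and 0 ≤ b ≤ 3.
Every move lowers a or b (never raises either), so fill the grid row by row in increasing a, and left to right within a row: each cell's successors are then already labelled.
      b=0  b=1  b=2  b=3
a=0:    L    L    W    W
a=1:    L    W    W    L
a=2:    W    W    L    L
a=3:    W    W    L    W
a=4:    W    L    W    W
Cells with no legal move (terminal, hence L): (0,0), (0,1), (1,0).
The remaining L cells, each justified by listing all of its moves:
(1,3): only reaches (1,1)(W), (0,2)(W), all W → L
(2,2): only reaches (0,2)(W), (2,0)(W), (1,1)(W), all W → L
(2,3): only reaches (0,3)(W), (2,1)(W), (1,2)(W), all W → L
(3,2): only reaches (1,2)(W), (0,2)(W), (3,0)(W), (2,1)(W), all W → L
(4,1): only reaches (2,1)(W), (1,1)(W), (3,0)(W), all W → L
Every other cell has at least one move into one of the L cells above, so it is W.
(1,3): one of the L cells justified above, so L
(4,2): the move to (2,2) reaches an L cell, so W

(1,3): L, (4,2): W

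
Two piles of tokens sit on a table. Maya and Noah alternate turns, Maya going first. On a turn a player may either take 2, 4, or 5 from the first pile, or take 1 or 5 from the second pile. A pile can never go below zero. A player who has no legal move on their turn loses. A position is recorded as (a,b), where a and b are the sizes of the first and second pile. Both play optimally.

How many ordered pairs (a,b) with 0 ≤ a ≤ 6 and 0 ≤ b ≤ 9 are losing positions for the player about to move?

20

Label each position W (a win for the player to move) or L (a loss). A position with no legal move is L; any other position is W exactly when some move reaches an L, and L when every move reaches a W.
Every move lowers a or b (never raises either), so fill the grid row by row in increasing a, and left to right within a row: each cell's successors are then already labelled.
      b=0  b=1  b=2  b=3  b=4  b=5  b=6  b=7  b=8  b=9
a=0:    L    W    L    W    L    W    L    W    L    W
a=1:    L    W    L    W    L    W    L    W    L    W
a=2:    W    L    W    L    W    L    W    L    W    L
a=3:    W    L    W    L    W    L    W    L    W    L
a=4:    W    W    W    W    W    W    W    W    W    W
a=5:    W    W    W    W    W    W    W    W    W    W
a=6:    W    W    W    W    W    W    W    W    W    W
Cells with no legal move (terminal, hence L): (0,0), (1,0).
The remaining L cells, each justified by listing all of its moves:
(0,2): L (sole option (0,1)(W) is W)
(0,4): L (sole option (0,3)(W) is W)
(0,6): L (options (0,5)(W), (0,1)(W) are all W)
(0,8): L (options (0,7)(W), (0,3)(W) are all W)
(1,2): L (sole option (1,1)(W) is W)
(1,4): L (sole option (1,3)(W) is W)
(1,6): L (options (1,5)(W), (1,1)(W) are all W)
(1,8): L (options (1,7)(W), (1,3)(W) are all W)
(2,1): L (options (0,1)(W), (2,0)(W) are all W)
(2,3): L (options (0,3)(W), (2,2)(W) are all W)
(2,5): L (options (0,5)(W), (2,4)(W), (2,0)(W) are all W)
(2,7): L (options (0,7)(W), (2,6)(W), (2,2)(W) are all W)
(2,9): L (options (0,9)(W), (2,8)(W), (2,4)(W) are all W)
(3,1): L (options (1,1)(W), (3,0)(W) are all W)
(3,3): L (options (1,3)(W), (3,2)(W) are all W)
(3,5): L (options (1,5)(W), (3,4)(W), (3,0)(W) are all W)
(3,7): L (options (1,7)(W), (3,6)(W), (3,2)(W) are all W)
(3,9): L (options (1,9)(W), (3,8)(W), (3,4)(W) are all W)
Every other cell has at least one move into one of the L cells above, so it is W.
L cells per row: a=0: 5, a=1: 5, a=2: 5, a=3: 5, a=4: 0, a=5: 0, a=6: 0; total 20.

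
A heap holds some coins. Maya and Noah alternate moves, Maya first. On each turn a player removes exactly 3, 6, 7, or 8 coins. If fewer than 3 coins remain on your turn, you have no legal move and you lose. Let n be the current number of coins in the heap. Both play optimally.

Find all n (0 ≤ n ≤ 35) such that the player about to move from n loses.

Compute win/loss labels from the base case upward. A position with no move is L. Any other position is W if it can reach an L in one move, else L.
n=0: no move → L
n=1: no move → L
n=2: no move → L
n=3: W (go to 0, an L position)
n=4: W (go to 1, an L position)
n=5: W (go to 2, an L position)
n=6: W (go to 0, an L position)
n=7: W (go to 1, an L position)
n=8: W (go to 2, an L position)
n=9: W (go to 2, an L position)
n=10: W (go to 2, an L position)
n=11: L (options 8(W), 5(W), 4(W), 3(W) are all W)
n=12: L (options 9(W), 6(W), 5(W), 4(W) are all W)
n=13: L (options 10(W), 7(W), 6(W), 5(W) are all W)
n=14: W (go to 11, an L position)
n=15: W (go to 12, an L position)
n=16: W (go to 13, an L position)
n=17: W (go to 11, an L position)
n=18: W (go to 12, an L position)
n=19: W (go to 13, an L position)
n=20: W (go to 13, an L position)
n=21: W (go to 13, an L position)
n=22: L (options 19(W), 16(W), 15(W), 14(W) are all W)
n=23: L (options 20(W), 17(W), 16(W), 15(W) are all W)
n=24: L (options 21(W), 18(W), 17(W), 16(W) are all W)
n=25: W (go to 22, an L position)
n=26: W (go to 23, an L position)
n=27: W (go to 24, an L position)
n=28: W (go to 22, an L position)
n=29: W (go to 23, an L position)
n=30: W (go to 24, an L position)
n=31: W (go to 24, an L position)
n=32: W (go to 24, an L position)
n=33: L (options 30(W), 27(W), 26(W), 25(W) are all W)
n=34: L (options 31(W), 28(W), 27(W), 26(W) are all W)
n=35: L (options 32(W), 29(W), 28(W), 27(W) are all W)
Reading off the rows marked L gives the requested list; there are 12 such values of n.

0, 1, 2, 11, 12, 13, 22, 23, 24, 33, 34, 35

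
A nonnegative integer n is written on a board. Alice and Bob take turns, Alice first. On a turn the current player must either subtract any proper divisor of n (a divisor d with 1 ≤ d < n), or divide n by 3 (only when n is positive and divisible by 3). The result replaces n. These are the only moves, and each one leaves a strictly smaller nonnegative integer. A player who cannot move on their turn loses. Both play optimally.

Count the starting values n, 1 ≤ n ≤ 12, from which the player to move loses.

Positions with no move are L. A position that does have a move is losing for the player to move precisely when every available move leads to a winning position for the opponent. Fill in the labels:
n=0: no move → L
n=1: no move → L
n=2: W (go to 1, an L position)
n=3: W (go to 1, an L position)
n=4: L (options 2(W), 3(W) are all W)
n=5: W (go to 4, an L position)
n=6: W (go to 4, an L position)
n=7: L (sole option 6(W) is W)
n=8: W (go to 4, an L position)
n=9: L (options 3(W), 6(W), 8(W) are all W)
n=10: W (go to 9, an L position)
n=11: L (sole option 10(W) is W)
n=12: W (go to 4, an L position)
L entries with 1 ≤ n ≤ 12 (n=0 is outside the asked range and is not counted): n = 1, 4, 7, 9, 11; that makes 5.

5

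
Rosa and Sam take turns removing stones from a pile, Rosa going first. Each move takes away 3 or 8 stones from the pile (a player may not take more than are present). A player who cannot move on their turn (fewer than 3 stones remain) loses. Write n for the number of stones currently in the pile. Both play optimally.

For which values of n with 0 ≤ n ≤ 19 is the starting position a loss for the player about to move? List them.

Label each position W (a win for the player to move) or L (a loss). A position with no legal move is L; any other position is W exactly when some move reaches an L, and L when every move reaches a W.
n=0: no move → L
n=1: no move → L
n=2: no move → L
n=3: can move to 0, which is L ⇒ W
n=4: can move to 1, which is L ⇒ W
n=5: can move to 2, which is L ⇒ W
n=6: the only move is to 3(W), a W ⇒ L
n=7: the only move is to 4(W), a W ⇒ L
n=8: can move to 0, which is L ⇒ W
n=9: can move to 6, which is L ⇒ W
n=10: can move to 7, which is L ⇒ W
n=11: moves to 8(W), 3(W); every one is W ⇒ L
n=12: moves to 9(W), 4(W); every one is W ⇒ L
n=13: moves to 10(W), 5(W); every one is W ⇒ L
n=14: can move to 11, which is L ⇒ W
n=15: can move to 12, which is L ⇒ W
n=16: can move to 13, which is L ⇒ W
n=17: moves to 14(W), 9(W); every one is W ⇒ L
n=18: moves to 15(W), 10(W); every one is W ⇒ L
n=19: can move to 11, which is L ⇒ W
The losing starting values of n are exactly the entries labelled L in this table (10 of them).

0, 1, 2, 6, 7, 11, 12, 13, 17, 18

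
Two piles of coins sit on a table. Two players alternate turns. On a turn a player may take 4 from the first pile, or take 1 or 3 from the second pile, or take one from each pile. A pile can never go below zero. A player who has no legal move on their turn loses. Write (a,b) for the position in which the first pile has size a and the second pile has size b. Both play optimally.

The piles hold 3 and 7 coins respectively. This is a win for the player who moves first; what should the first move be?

Build the W/L table. Terminal = L. A non-terminal position is W if it has a move to some L; otherwise it is L.
No move ever increases a pile, so every position that can arise here has a ≤ 3 and b ≤ 7; it is enough to label the cells with 0 ≤ a ≤ 3 and 0 ≤ b ≤ 7.
Every move lowers a or b (never raises either), so fill the grid row by row in increasing a, and left to right within a row: each cell's successors are then already labelled.
      b=0  b=1  b=2  b=3  b=4  b=5  b=6  b=7
a=0:    L    W    L    W    L    W    L    W
a=1:    L    W    L    W    L    W    L    W
a=2:    L    W    L    W    L    W    L    W
a=3:    L    W    L    W    L    W    L    W
Cells with no legal move (terminal, hence L): (0,0), (1,0), (2,0), (3,0).
The remaining L cells, each justified by listing all of its moves:
(0,2): only reaches (0,1)(W), which is W → L
(0,4): only reaches (0,3)(W), (0,1)(W), all W → L
(0,6): only reaches (0,5)(W), (0,3)(W), all W → L
(1,2): only reaches (1,1)(W), (0,1)(W), all W → L
(1,4): only reaches (1,3)(W), (1,1)(W), (0,3)(W), all W → L
(1,6): only reaches (1,5)(W), (1,3)(W), (0,5)(W), all W → L
(2,2): only reaches (2,1)(W), (1,1)(W), all W → L
(2,4): only reaches (2,3)(W), (2,1)(W), (1,3)(W), all W → L
(2,6): only reaches (2,5)(W), (2,3)(W), (1,5)(W), all W → L
(3,2): only reaches (3,1)(W), (2,1)(W), all W → L
(3,4): only reaches (3,3)(W), (3,1)(W), (2,3)(W), all W → L
(3,6): only reaches (3,5)(W), (3,3)(W), (2,5)(W), all W → L
Every other cell has at least one move into one of the L cells above, so it is W.
From (3,7), the L positions reachable in one move are: (3,6), (3,4), (2,6). Any move reaching one of these is winning.

Move to (3,6).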